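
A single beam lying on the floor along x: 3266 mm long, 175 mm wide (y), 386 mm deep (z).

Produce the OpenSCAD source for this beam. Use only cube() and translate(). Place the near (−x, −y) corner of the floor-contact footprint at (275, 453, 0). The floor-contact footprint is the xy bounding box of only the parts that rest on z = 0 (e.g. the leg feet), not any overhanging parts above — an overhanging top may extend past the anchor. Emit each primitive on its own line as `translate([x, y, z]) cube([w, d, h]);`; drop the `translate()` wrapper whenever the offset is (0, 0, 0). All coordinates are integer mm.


translate([275, 453, 0]) cube([3266, 175, 386]);


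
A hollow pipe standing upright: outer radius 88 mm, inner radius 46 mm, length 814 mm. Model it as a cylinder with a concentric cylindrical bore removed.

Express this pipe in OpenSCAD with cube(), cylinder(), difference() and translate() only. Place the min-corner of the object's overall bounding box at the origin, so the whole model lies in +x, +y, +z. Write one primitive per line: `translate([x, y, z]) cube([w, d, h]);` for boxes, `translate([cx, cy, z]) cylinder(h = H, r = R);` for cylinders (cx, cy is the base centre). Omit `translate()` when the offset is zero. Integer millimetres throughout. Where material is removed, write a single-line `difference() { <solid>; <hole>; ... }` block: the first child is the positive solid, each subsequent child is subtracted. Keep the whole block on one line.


difference() { translate([88, 88, 0]) cylinder(h = 814, r = 88); translate([88, 88, 0]) cylinder(h = 814, r = 46); }


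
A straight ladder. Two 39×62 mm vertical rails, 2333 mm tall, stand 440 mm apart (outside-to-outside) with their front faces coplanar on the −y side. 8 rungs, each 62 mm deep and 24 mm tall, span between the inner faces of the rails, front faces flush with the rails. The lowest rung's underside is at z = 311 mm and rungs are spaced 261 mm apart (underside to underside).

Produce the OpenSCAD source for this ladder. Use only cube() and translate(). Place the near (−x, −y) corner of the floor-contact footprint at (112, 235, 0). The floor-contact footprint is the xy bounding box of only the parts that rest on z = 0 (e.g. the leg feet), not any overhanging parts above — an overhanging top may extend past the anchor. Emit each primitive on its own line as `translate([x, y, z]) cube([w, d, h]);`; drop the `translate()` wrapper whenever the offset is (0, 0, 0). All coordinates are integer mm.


translate([112, 235, 0]) cube([39, 62, 2333]);
translate([513, 235, 0]) cube([39, 62, 2333]);
translate([151, 235, 311]) cube([362, 62, 24]);
translate([151, 235, 572]) cube([362, 62, 24]);
translate([151, 235, 833]) cube([362, 62, 24]);
translate([151, 235, 1094]) cube([362, 62, 24]);
translate([151, 235, 1355]) cube([362, 62, 24]);
translate([151, 235, 1616]) cube([362, 62, 24]);
translate([151, 235, 1877]) cube([362, 62, 24]);
translate([151, 235, 2138]) cube([362, 62, 24]);


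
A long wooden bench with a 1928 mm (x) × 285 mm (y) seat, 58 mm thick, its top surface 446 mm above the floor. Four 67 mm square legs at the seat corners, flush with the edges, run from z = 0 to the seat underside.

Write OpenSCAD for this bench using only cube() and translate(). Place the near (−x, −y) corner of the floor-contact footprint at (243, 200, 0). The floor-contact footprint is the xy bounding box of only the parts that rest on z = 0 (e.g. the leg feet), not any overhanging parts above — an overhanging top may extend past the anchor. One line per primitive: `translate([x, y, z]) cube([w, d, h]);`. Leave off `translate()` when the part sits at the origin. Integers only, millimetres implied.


translate([243, 200, 388]) cube([1928, 285, 58]);
translate([243, 200, 0]) cube([67, 67, 388]);
translate([243, 418, 0]) cube([67, 67, 388]);
translate([2104, 200, 0]) cube([67, 67, 388]);
translate([2104, 418, 0]) cube([67, 67, 388]);


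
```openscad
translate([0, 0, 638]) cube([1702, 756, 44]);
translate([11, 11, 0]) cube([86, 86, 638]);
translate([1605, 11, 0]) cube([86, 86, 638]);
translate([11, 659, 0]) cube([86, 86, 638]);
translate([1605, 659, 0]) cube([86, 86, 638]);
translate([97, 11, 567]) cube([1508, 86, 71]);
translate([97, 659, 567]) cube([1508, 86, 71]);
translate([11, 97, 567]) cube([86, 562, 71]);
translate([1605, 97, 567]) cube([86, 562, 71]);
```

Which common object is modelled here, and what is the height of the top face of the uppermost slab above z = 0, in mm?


A table. The table height is 682 mm.

A 1702×756×44 slab sits at z = 638 on four 86 mm square posts — a table. The top surface is at 638 + 44 = 682 mm.


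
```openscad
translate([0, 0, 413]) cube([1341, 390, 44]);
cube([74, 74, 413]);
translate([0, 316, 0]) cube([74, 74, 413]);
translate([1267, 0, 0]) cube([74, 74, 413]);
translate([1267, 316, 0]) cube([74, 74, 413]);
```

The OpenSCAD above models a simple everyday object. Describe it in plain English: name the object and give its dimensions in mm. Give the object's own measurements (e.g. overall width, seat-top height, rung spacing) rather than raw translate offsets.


A long wooden bench with a 1341 mm (x) × 390 mm (y) seat, 44 mm thick, its top surface 457 mm above the floor. Four 74 mm square legs at the seat corners, flush with the edges, run from z = 0 to the seat underside.


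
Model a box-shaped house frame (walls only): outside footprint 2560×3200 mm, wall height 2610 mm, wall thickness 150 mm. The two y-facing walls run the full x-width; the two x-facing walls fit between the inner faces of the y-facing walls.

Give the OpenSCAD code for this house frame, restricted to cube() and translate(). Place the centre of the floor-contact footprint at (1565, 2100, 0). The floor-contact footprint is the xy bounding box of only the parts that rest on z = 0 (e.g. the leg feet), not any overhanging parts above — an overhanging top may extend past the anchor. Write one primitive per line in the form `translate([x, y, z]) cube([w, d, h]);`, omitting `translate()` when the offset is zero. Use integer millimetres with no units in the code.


translate([285, 500, 0]) cube([2560, 150, 2610]);
translate([285, 3550, 0]) cube([2560, 150, 2610]);
translate([285, 650, 0]) cube([150, 2900, 2610]);
translate([2695, 650, 0]) cube([150, 2900, 2610]);


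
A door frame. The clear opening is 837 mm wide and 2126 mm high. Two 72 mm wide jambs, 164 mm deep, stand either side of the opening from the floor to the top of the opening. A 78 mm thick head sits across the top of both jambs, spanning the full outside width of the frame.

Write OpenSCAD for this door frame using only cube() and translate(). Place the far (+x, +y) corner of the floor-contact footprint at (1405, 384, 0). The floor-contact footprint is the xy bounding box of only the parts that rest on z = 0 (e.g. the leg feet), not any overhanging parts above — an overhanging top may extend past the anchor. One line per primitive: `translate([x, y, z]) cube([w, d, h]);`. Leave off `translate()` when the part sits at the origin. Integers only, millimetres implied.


translate([424, 220, 0]) cube([72, 164, 2126]);
translate([1333, 220, 0]) cube([72, 164, 2126]);
translate([424, 220, 2126]) cube([981, 164, 78]);


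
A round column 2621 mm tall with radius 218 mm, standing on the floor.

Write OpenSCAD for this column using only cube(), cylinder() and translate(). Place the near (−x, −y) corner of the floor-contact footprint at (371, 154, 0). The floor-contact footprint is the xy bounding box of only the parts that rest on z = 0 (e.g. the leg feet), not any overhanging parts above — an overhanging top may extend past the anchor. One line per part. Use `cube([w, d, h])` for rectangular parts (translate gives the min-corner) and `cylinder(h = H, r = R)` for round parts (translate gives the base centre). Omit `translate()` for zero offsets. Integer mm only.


translate([589, 372, 0]) cylinder(h = 2621, r = 218);


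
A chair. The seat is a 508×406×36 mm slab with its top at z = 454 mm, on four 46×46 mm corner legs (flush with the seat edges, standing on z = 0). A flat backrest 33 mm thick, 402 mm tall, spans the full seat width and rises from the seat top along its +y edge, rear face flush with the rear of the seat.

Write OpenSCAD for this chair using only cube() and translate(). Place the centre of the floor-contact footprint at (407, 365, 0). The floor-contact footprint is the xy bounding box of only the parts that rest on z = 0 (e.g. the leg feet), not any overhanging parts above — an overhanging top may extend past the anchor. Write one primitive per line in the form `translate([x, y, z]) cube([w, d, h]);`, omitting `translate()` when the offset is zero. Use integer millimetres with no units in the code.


// leg_h = 454 - 36 = 418
translate([153, 162, 418]) cube([508, 406, 36]);
translate([153, 162, 0]) cube([46, 46, 418]);
translate([615, 162, 0]) cube([46, 46, 418]);
translate([153, 522, 0]) cube([46, 46, 418]);
translate([615, 522, 0]) cube([46, 46, 418]);
translate([153, 535, 454]) cube([508, 33, 402]);


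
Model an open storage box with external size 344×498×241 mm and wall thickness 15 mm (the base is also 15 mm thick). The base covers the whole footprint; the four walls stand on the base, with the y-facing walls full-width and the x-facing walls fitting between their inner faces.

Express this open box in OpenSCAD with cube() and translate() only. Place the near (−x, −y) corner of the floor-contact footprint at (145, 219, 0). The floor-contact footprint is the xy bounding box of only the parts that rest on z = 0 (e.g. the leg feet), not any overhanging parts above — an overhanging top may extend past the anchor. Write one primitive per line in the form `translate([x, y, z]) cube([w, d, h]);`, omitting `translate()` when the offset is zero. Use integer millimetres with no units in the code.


translate([145, 219, 0]) cube([344, 498, 15]);
translate([145, 219, 15]) cube([344, 15, 226]);
translate([145, 702, 15]) cube([344, 15, 226]);
translate([145, 234, 15]) cube([15, 468, 226]);
translate([474, 234, 15]) cube([15, 468, 226]);


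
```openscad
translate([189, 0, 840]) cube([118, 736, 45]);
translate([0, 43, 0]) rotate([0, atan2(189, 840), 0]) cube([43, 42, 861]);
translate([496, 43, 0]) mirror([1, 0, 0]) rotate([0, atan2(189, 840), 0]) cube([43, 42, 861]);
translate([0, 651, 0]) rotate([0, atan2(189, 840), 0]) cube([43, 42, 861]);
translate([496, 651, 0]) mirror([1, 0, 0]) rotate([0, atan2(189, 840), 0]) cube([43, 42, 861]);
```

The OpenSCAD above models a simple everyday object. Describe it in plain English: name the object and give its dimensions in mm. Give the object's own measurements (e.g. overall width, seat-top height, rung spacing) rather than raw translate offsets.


A sawhorse. A 118×736×45 mm beam (x, y, z) sits on two A-frame leg pairs. Each pair is two raked legs of 43×42 mm section (42 mm along y) splaying symmetrically in x. Each leg rises 840 mm vertically over 189 mm of horizontal reach and is 861 mm long along its own axis. Every leg's outer bottom edge rests on the floor and its outer top edge meets a bottom edge of the beam — the left legs (tilting toward +x) meet the beam's −x bottom edge, the right legs (their mirror images, tilting toward −x) meet its +x bottom edge — so the leg tops tuck under the beam, the beam's underside is 840 mm above the floor, and the feet are 496 mm apart outside-to-outside with the beam centred between them. The two leg pairs are set in 43 mm from either end of the beam.


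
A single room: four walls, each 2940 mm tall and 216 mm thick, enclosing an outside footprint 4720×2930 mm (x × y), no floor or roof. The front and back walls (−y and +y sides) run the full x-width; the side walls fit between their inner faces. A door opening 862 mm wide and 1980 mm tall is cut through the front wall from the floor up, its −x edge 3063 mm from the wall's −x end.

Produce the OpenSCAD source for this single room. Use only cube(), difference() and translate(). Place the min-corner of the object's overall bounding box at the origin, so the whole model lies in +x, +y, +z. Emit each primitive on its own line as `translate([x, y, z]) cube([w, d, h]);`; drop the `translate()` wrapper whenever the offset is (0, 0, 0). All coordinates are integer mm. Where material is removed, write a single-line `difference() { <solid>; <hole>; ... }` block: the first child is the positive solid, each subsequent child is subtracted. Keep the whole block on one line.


difference() { cube([4720, 216, 2940]); translate([3063, 0, 0]) cube([862, 216, 1980]); }
translate([0, 2714, 0]) cube([4720, 216, 2940]);
translate([0, 216, 0]) cube([216, 2498, 2940]);
translate([4504, 216, 0]) cube([216, 2498, 2940]);


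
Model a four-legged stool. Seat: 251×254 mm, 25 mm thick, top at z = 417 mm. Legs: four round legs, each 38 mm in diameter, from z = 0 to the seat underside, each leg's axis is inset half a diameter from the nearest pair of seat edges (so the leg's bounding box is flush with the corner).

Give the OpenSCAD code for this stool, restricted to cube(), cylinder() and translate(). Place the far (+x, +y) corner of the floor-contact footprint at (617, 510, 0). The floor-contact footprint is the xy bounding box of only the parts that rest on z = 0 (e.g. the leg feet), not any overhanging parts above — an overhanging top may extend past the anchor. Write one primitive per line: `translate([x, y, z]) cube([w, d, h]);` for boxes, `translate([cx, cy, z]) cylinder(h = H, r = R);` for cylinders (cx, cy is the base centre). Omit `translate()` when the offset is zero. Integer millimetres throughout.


translate([366, 256, 392]) cube([251, 254, 25]);
translate([385, 275, 0]) cylinder(h = 392, r = 19);
translate([598, 275, 0]) cylinder(h = 392, r = 19);
translate([385, 491, 0]) cylinder(h = 392, r = 19);
translate([598, 491, 0]) cylinder(h = 392, r = 19);


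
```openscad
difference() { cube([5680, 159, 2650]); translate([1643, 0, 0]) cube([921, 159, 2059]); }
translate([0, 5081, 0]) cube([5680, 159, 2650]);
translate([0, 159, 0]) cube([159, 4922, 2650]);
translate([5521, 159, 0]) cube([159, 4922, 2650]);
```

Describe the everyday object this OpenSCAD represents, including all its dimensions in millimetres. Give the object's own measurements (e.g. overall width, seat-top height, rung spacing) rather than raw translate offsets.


A single room: four walls, each 2650 mm tall and 159 mm thick, enclosing an outside footprint 5680×5240 mm (x × y), no floor or roof. The front and back walls (−y and +y sides) run the full x-width; the side walls fit between their inner faces. A door opening 921 mm wide and 2059 mm tall is cut through the front wall from the floor up, its −x edge 1643 mm from the wall's −x end.


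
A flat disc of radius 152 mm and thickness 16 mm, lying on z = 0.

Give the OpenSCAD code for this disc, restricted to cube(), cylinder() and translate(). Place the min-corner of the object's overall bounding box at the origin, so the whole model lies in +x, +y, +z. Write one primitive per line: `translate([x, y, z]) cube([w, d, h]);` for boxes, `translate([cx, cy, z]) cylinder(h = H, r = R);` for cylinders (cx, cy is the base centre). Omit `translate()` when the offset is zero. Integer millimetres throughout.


translate([152, 152, 0]) cylinder(h = 16, r = 152);


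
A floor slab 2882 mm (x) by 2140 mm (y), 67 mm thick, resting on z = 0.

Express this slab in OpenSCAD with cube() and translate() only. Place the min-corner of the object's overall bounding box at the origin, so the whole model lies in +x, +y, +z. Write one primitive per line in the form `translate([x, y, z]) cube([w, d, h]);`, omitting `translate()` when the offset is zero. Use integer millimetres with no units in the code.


cube([2882, 2140, 67]);


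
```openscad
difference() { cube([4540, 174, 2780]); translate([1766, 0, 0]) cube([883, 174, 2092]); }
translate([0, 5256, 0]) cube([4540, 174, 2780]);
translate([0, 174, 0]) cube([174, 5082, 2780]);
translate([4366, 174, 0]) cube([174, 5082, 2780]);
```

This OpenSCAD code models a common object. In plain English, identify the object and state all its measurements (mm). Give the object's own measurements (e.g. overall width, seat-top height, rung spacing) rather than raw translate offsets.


A single room: four walls, each 2780 mm tall and 174 mm thick, enclosing an outside footprint 4540×5430 mm (x × y), no floor or roof. The front and back walls (−y and +y sides) run the full x-width; the side walls fit between their inner faces. A door opening 883 mm wide and 2092 mm tall is cut through the front wall from the floor up, its −x edge 1766 mm from the wall's −x end.


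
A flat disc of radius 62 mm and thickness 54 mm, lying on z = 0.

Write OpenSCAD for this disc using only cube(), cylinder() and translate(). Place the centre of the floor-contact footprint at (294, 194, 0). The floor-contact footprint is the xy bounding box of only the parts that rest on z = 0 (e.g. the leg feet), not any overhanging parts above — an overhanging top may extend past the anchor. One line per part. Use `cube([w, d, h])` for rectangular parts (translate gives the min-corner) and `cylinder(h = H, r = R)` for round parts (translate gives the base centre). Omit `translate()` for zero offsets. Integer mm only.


translate([294, 194, 0]) cylinder(h = 54, r = 62);


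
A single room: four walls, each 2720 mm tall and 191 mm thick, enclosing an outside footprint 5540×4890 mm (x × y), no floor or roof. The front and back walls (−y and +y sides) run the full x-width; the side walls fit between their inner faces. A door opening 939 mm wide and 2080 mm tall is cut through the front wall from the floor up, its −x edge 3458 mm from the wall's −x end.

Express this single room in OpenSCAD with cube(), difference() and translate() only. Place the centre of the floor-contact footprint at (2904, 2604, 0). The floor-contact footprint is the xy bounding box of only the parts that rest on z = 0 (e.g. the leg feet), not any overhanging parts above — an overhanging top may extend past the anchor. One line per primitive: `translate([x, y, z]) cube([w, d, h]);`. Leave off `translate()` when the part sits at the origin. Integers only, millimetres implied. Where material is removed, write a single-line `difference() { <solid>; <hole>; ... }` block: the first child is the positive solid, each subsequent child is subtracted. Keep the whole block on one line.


difference() { translate([134, 159, 0]) cube([5540, 191, 2720]); translate([3592, 159, 0]) cube([939, 191, 2080]); }
translate([134, 4858, 0]) cube([5540, 191, 2720]);
translate([134, 350, 0]) cube([191, 4508, 2720]);
translate([5483, 350, 0]) cube([191, 4508, 2720]);


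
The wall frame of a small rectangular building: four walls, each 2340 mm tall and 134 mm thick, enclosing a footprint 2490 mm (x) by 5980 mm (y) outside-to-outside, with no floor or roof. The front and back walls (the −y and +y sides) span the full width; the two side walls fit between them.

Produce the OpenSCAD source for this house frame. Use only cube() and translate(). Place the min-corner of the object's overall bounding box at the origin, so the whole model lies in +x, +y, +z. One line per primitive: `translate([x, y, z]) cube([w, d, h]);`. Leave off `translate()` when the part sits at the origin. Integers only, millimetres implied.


cube([2490, 134, 2340]);
translate([0, 5846, 0]) cube([2490, 134, 2340]);
translate([0, 134, 0]) cube([134, 5712, 2340]);
translate([2356, 134, 0]) cube([134, 5712, 2340]);


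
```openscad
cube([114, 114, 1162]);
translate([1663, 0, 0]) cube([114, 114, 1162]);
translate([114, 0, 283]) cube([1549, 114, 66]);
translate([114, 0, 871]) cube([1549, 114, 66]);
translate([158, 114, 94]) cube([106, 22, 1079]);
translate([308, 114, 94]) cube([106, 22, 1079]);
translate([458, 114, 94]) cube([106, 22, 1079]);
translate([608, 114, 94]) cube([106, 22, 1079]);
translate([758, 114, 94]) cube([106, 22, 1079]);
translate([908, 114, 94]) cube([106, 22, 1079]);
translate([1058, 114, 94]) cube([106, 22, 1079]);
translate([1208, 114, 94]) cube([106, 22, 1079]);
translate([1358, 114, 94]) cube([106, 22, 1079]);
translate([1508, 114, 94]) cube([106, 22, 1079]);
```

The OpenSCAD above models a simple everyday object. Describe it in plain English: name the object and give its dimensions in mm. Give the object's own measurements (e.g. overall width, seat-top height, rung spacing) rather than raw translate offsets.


A fence section. Two 114×114 mm posts, 1162 mm tall, stand on the floor with a clear span of 1549 mm between their inner faces. Two horizontal rails of 114×66 mm section span the gap between the posts with their undersides at z = 283 mm and z = 871 mm, flush with the posts' −y face. 10 pickets, each 106 mm wide, 22 mm thick and 1079 mm tall, are fixed to the +y face of the rails with their bottoms at z = 94 mm, spaced across the span with a 44 mm gap after the −x post and between neighbouring pickets, with 49 mm left before the +x post.


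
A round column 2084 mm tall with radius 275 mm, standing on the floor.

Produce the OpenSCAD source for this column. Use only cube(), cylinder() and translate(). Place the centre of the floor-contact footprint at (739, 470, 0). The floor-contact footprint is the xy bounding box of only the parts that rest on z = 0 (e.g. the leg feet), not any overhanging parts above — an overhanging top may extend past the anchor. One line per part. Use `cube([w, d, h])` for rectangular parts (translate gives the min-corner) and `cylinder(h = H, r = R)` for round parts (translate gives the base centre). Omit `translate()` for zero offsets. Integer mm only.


translate([739, 470, 0]) cylinder(h = 2084, r = 275);


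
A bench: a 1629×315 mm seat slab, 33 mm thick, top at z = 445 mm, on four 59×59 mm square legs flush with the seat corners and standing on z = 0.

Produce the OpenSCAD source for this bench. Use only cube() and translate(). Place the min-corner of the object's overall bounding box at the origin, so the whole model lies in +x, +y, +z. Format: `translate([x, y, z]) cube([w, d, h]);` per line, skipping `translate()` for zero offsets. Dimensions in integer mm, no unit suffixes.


translate([0, 0, 412]) cube([1629, 315, 33]);
cube([59, 59, 412]);
translate([0, 256, 0]) cube([59, 59, 412]);
translate([1570, 0, 0]) cube([59, 59, 412]);
translate([1570, 256, 0]) cube([59, 59, 412]);


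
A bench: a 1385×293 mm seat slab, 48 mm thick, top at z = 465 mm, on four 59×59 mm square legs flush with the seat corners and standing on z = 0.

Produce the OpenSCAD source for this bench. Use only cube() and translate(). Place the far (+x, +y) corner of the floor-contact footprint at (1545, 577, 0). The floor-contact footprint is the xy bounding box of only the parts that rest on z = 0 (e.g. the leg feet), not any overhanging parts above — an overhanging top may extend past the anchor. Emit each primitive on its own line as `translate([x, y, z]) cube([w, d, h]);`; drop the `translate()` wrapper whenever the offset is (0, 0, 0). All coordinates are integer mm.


translate([160, 284, 417]) cube([1385, 293, 48]);
translate([160, 284, 0]) cube([59, 59, 417]);
translate([160, 518, 0]) cube([59, 59, 417]);
translate([1486, 284, 0]) cube([59, 59, 417]);
translate([1486, 518, 0]) cube([59, 59, 417]);


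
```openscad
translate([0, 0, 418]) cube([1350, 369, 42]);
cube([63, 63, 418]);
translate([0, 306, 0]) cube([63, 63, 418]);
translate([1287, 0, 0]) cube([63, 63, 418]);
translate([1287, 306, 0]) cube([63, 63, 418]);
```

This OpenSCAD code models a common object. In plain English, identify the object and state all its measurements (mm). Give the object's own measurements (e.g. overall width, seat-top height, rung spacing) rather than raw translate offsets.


A bench: a 1350×369 mm seat slab, 42 mm thick, top at z = 460 mm, on four 63×63 mm square legs flush with the seat corners and standing on z = 0.


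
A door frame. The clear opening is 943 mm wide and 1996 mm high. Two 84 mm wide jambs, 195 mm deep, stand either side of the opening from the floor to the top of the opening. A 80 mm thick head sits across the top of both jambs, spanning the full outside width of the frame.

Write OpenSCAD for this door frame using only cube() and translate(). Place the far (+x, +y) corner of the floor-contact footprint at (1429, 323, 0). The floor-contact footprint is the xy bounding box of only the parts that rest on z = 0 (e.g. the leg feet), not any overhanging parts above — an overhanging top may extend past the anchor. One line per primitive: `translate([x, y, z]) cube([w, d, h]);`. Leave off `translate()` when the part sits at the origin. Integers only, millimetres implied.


translate([318, 128, 0]) cube([84, 195, 1996]);
translate([1345, 128, 0]) cube([84, 195, 1996]);
translate([318, 128, 1996]) cube([1111, 195, 80]);


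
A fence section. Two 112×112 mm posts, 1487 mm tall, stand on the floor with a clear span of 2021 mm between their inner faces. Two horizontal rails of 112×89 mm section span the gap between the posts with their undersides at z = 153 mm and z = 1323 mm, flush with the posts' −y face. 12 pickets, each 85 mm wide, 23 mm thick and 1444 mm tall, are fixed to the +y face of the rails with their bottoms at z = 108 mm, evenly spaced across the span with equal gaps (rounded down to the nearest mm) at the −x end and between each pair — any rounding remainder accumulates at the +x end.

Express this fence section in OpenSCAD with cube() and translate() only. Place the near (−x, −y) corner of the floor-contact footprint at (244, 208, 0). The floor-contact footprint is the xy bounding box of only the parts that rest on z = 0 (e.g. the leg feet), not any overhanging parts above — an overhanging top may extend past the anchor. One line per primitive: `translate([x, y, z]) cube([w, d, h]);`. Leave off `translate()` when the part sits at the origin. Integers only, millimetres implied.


translate([244, 208, 0]) cube([112, 112, 1487]);
translate([2377, 208, 0]) cube([112, 112, 1487]);
translate([356, 208, 153]) cube([2021, 112, 89]);
translate([356, 208, 1323]) cube([2021, 112, 89]);
translate([433, 320, 108]) cube([85, 23, 1444]);
translate([595, 320, 108]) cube([85, 23, 1444]);
translate([757, 320, 108]) cube([85, 23, 1444]);
translate([919, 320, 108]) cube([85, 23, 1444]);
translate([1081, 320, 108]) cube([85, 23, 1444]);
translate([1243, 320, 108]) cube([85, 23, 1444]);
translate([1405, 320, 108]) cube([85, 23, 1444]);
translate([1567, 320, 108]) cube([85, 23, 1444]);
translate([1729, 320, 108]) cube([85, 23, 1444]);
translate([1891, 320, 108]) cube([85, 23, 1444]);
translate([2053, 320, 108]) cube([85, 23, 1444]);
translate([2215, 320, 108]) cube([85, 23, 1444]);


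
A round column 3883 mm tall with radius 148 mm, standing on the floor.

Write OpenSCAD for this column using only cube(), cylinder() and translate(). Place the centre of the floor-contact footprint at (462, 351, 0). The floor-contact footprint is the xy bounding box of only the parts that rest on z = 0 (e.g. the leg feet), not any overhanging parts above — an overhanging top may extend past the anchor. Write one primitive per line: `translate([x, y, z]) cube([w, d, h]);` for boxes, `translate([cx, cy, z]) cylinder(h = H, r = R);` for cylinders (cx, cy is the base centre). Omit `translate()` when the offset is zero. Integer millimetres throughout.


translate([462, 351, 0]) cylinder(h = 3883, r = 148);


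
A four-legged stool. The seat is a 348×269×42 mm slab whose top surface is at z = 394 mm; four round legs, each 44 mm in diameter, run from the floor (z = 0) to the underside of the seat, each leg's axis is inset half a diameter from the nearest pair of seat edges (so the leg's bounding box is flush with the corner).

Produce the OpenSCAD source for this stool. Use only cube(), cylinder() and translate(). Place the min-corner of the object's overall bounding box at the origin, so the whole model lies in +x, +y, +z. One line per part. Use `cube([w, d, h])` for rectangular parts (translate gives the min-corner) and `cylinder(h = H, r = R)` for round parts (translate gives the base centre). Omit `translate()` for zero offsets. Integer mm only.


// leg_h = 394 - 42 = 352
translate([0, 0, 352]) cube([348, 269, 42]);
translate([22, 22, 0]) cylinder(h = 352, r = 22);
translate([326, 22, 0]) cylinder(h = 352, r = 22);
translate([22, 247, 0]) cylinder(h = 352, r = 22);
translate([326, 247, 0]) cylinder(h = 352, r = 22);


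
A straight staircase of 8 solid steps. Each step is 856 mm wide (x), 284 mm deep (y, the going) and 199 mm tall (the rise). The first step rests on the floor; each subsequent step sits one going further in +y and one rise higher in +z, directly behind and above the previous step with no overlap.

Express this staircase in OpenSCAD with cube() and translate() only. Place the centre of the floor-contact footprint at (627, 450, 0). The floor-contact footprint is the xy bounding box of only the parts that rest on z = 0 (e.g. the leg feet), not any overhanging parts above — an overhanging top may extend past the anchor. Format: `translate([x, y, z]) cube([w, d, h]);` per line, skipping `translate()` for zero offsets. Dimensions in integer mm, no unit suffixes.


translate([199, 308, 0]) cube([856, 284, 199]);
translate([199, 592, 199]) cube([856, 284, 199]);
translate([199, 876, 398]) cube([856, 284, 199]);
translate([199, 1160, 597]) cube([856, 284, 199]);
translate([199, 1444, 796]) cube([856, 284, 199]);
translate([199, 1728, 995]) cube([856, 284, 199]);
translate([199, 2012, 1194]) cube([856, 284, 199]);
translate([199, 2296, 1393]) cube([856, 284, 199]);


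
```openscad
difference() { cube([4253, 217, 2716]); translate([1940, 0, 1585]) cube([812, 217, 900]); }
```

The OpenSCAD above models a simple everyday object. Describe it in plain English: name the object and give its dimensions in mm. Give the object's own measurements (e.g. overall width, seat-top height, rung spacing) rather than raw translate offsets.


A wall 4253 mm long (x), 217 mm thick (y), 2716 mm tall, with a rectangular window opening cut through it. The opening is 812 mm wide and 900 mm tall; its sill is at z = 1585 mm and its near (−x) edge is 1940 mm from the wall's −x end. The opening passes through the full wall thickness.


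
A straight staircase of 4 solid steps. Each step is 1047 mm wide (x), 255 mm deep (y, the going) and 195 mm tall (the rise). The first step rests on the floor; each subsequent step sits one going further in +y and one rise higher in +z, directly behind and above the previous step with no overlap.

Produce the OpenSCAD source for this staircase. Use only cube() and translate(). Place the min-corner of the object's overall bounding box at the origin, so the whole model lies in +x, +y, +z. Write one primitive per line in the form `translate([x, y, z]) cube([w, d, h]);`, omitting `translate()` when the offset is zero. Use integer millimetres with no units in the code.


cube([1047, 255, 195]);
translate([0, 255, 195]) cube([1047, 255, 195]);
translate([0, 510, 390]) cube([1047, 255, 195]);
translate([0, 765, 585]) cube([1047, 255, 195]);


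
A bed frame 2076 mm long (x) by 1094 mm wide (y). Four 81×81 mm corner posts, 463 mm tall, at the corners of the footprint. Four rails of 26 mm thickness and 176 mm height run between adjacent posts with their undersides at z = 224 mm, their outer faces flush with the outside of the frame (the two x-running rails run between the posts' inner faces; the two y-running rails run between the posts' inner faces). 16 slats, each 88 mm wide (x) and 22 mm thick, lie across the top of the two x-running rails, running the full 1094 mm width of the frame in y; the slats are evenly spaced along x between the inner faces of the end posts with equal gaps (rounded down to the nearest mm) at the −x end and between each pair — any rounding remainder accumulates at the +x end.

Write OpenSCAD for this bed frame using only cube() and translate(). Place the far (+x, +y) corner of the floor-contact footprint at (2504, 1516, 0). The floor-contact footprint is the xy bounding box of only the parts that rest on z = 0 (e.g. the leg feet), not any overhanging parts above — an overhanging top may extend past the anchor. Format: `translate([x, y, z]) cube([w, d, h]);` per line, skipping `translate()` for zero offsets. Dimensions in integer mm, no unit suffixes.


translate([428, 422, 0]) cube([81, 81, 463]);
translate([428, 1435, 0]) cube([81, 81, 463]);
translate([2423, 422, 0]) cube([81, 81, 463]);
translate([2423, 1435, 0]) cube([81, 81, 463]);
translate([509, 422, 224]) cube([1914, 26, 176]);
translate([509, 1490, 224]) cube([1914, 26, 176]);
translate([428, 503, 224]) cube([26, 932, 176]);
translate([2478, 503, 224]) cube([26, 932, 176]);
translate([538, 422, 400]) cube([88, 1094, 22]);
translate([655, 422, 400]) cube([88, 1094, 22]);
translate([772, 422, 400]) cube([88, 1094, 22]);
translate([889, 422, 400]) cube([88, 1094, 22]);
translate([1006, 422, 400]) cube([88, 1094, 22]);
translate([1123, 422, 400]) cube([88, 1094, 22]);
translate([1240, 422, 400]) cube([88, 1094, 22]);
translate([1357, 422, 400]) cube([88, 1094, 22]);
translate([1474, 422, 400]) cube([88, 1094, 22]);
translate([1591, 422, 400]) cube([88, 1094, 22]);
translate([1708, 422, 400]) cube([88, 1094, 22]);
translate([1825, 422, 400]) cube([88, 1094, 22]);
translate([1942, 422, 400]) cube([88, 1094, 22]);
translate([2059, 422, 400]) cube([88, 1094, 22]);
translate([2176, 422, 400]) cube([88, 1094, 22]);
translate([2293, 422, 400]) cube([88, 1094, 22]);


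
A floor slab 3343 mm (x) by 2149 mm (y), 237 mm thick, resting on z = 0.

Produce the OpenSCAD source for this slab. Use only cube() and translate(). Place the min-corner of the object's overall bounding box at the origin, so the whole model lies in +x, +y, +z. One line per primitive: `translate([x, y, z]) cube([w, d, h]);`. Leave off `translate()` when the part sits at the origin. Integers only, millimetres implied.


cube([3343, 2149, 237]);


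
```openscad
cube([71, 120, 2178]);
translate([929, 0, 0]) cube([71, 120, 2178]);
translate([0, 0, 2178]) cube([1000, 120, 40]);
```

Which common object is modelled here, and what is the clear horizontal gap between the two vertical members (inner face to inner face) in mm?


A door frame. The clear opening width is 858 mm.

Two 2178 mm tall posts with a header on top — a door frame. The left jamb is 71 mm wide at x = 0; the right jamb starts at x = 929. The clear opening is 929 − 71 = 858 mm.


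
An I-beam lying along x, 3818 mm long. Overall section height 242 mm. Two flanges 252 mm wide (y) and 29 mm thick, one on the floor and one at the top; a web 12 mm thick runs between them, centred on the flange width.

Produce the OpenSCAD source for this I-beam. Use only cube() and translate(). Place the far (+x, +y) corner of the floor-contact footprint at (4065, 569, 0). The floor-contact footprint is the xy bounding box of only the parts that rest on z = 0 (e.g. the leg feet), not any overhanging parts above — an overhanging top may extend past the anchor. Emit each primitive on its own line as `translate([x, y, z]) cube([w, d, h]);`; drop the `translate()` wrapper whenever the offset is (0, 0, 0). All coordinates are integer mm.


translate([247, 317, 0]) cube([3818, 252, 29]);
translate([247, 437, 29]) cube([3818, 12, 184]);
translate([247, 317, 213]) cube([3818, 252, 29]);


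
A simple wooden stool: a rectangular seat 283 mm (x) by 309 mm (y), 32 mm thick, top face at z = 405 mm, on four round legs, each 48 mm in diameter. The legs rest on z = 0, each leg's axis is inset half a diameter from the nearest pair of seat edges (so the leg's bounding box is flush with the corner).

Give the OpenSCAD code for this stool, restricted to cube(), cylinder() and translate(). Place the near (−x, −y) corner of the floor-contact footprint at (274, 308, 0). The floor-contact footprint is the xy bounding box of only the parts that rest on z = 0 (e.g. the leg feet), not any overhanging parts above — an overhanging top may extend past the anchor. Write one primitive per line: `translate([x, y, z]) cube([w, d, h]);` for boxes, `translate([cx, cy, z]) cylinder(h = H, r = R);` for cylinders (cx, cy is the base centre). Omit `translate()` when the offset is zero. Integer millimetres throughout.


// leg_h = 405 - 32 = 373
translate([274, 308, 373]) cube([283, 309, 32]);
translate([298, 332, 0]) cylinder(h = 373, r = 24);
translate([533, 332, 0]) cylinder(h = 373, r = 24);
translate([298, 593, 0]) cylinder(h = 373, r = 24);
translate([533, 593, 0]) cylinder(h = 373, r = 24);


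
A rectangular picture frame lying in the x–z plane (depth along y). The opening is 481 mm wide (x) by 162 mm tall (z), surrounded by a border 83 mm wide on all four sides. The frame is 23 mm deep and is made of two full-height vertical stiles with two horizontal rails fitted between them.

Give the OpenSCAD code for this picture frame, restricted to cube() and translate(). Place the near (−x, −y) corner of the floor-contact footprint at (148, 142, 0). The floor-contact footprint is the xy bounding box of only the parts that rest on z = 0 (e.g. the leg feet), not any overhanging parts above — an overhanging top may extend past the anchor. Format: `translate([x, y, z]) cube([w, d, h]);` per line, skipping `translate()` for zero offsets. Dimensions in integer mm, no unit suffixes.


translate([148, 142, 0]) cube([83, 23, 328]);
translate([712, 142, 0]) cube([83, 23, 328]);
translate([231, 142, 0]) cube([481, 23, 83]);
translate([231, 142, 245]) cube([481, 23, 83]);


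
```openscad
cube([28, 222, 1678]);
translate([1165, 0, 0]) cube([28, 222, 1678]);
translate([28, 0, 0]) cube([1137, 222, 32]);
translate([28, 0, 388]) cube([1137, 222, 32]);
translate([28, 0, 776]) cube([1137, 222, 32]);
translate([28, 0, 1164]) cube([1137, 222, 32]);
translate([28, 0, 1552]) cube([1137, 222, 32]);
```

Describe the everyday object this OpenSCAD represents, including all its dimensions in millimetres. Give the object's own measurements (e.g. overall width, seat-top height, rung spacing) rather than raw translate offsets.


An open bookshelf. Two side panels, each 28 mm thick, 222 mm deep and 1678 mm tall, stand 1193 mm apart (outside-to-outside). Between them sit 5 shelves, each 32 mm thick and 222 mm deep, spanning the full gap between the sides. The bottom shelf rests on the floor (its underside at z = 0) and the clear gap between one shelf's top and the next shelf's underside is 356 mm.


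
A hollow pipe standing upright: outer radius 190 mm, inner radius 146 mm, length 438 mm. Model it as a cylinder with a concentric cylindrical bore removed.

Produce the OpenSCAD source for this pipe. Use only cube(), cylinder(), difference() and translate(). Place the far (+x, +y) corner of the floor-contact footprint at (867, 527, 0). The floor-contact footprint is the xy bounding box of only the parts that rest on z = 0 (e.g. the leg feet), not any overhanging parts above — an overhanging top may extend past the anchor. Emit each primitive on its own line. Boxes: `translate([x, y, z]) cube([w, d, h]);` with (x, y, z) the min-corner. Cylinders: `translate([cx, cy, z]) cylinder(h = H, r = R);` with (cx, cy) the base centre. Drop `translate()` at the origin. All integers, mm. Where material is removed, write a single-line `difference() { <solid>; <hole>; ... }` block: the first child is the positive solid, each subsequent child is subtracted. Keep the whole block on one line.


difference() { translate([677, 337, 0]) cylinder(h = 438, r = 190); translate([677, 337, 0]) cylinder(h = 438, r = 146); }


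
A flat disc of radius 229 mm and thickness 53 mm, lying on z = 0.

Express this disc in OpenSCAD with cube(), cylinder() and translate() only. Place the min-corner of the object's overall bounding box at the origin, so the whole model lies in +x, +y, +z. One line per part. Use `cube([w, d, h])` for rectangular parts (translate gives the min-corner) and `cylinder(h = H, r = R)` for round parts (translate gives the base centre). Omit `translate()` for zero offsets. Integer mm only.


translate([229, 229, 0]) cylinder(h = 53, r = 229);
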